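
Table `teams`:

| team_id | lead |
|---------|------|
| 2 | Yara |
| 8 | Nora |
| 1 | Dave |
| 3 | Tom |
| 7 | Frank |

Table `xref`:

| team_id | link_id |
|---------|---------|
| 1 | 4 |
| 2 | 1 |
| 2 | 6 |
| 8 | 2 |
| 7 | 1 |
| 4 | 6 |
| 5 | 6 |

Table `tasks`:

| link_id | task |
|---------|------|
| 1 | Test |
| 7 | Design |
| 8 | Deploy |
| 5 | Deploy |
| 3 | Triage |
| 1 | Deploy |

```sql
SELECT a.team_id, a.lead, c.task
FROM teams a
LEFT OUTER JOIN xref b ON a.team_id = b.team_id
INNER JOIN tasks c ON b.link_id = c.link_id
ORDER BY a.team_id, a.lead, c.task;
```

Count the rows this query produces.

4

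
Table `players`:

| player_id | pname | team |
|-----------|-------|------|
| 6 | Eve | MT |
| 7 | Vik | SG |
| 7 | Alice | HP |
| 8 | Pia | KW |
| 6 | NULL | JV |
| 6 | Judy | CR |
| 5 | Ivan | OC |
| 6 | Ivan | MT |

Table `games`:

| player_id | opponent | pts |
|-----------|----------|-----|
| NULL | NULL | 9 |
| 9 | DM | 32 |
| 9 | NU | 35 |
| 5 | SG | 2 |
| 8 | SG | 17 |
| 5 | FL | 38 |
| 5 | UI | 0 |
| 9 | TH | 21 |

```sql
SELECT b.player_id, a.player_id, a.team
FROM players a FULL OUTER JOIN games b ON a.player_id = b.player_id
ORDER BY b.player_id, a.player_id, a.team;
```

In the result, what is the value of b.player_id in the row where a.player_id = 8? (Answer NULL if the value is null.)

FULL OUTER JOIN keeps every row from both sides; unmatched rows get NULL for the other side's columns.
Matching on a.player_id = b.player_id. A NULL in a compared column never satisfies the condition.
- a (player_id=6) has no partner → padded with NULL.
- a (player_id=7) has no partner → padded with NULL.
- a (player_id=7) has no partner → padded with NULL.
- a (player_id=8) pairs with 1 row(s) of b.
- a (player_id=6) has no partner → padded with NULL.
- a (player_id=6) has no partner → padded with NULL.
- a (player_id=5) pairs with 3 row(s) of b.
- a (player_id=6) has no partner → padded with NULL.
- 4 b row(s) had no a match → kept, a columns NULL.

8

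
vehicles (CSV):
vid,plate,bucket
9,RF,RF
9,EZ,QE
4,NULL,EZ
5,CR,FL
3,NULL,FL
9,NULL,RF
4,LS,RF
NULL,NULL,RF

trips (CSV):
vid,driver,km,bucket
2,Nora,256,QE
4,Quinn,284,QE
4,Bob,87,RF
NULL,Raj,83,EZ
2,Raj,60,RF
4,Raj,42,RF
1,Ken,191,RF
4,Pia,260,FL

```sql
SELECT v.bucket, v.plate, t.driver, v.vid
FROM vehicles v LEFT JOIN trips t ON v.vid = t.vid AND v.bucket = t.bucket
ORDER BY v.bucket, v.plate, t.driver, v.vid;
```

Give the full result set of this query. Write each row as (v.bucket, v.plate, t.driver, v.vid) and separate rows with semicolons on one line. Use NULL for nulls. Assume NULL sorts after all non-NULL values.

(EZ, NULL, NULL, 4); (FL, CR, NULL, 5); (FL, NULL, NULL, 3); (QE, EZ, NULL, 9); (RF, LS, Bob, 4); (RF, LS, Raj, 4); (RF, RF, NULL, 9); (RF, NULL, NULL, 9); (RF, NULL, NULL, NULL)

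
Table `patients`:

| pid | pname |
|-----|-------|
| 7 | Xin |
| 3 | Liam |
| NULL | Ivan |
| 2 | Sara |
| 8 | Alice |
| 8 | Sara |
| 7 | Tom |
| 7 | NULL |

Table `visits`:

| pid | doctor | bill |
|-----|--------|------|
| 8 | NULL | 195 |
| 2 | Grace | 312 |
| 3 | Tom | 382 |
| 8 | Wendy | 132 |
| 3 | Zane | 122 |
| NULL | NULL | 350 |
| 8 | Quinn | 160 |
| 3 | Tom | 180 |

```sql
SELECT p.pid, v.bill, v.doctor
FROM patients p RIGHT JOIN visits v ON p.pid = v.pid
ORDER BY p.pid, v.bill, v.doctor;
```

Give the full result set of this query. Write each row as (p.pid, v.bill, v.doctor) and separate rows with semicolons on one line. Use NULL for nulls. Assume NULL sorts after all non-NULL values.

(2, 312, Grace); (3, 122, Zane); (3, 180, Tom); (3, 382, Tom); (8, 132, Wendy); (8, 132, Wendy); (8, 160, Quinn); (8, 160, Quinn); (8, 195, NULL); (8, 195, NULL); (NULL, 350, NULL)

RIGHT JOIN keeps every row from `visits`; unmatched rows get NULL for `patients`'s columns.
Matching on p.pid = v.pid. A NULL in a compared column never satisfies the condition.
- pid=7: no matching v row.
- pid=3: 3 matching v row(s), so 3 row(s) emitted.
- pid=NULL: no matching v row.
- pid=2: 1 matching v row(s), so 1 row(s) emitted.
- pid=8: 3 matching v row(s), so 3 row(s) emitted.
- pid=8: 3 matching v row(s), so 3 row(s) emitted.
- pid=7: no matching v row.
- pid=7: no matching v row.
- 1 v row(s) had no p match → kept, p columns NULL.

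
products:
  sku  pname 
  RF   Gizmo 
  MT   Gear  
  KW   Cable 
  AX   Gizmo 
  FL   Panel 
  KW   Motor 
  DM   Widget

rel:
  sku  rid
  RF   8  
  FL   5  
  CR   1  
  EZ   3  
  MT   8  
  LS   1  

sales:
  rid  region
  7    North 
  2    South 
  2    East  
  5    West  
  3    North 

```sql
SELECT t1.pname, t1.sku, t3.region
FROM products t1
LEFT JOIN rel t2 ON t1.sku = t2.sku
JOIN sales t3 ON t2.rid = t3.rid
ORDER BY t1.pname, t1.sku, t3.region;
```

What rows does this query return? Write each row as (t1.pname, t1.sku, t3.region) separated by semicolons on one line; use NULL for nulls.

Joins associate left-to-right: products LEFT JOIN rel on sku gives 7 intermediate row(s).
Then INNER JOIN `sales t3` on rid: keep only rows whose t2.rid appears in t3.

(Panel, FL, West)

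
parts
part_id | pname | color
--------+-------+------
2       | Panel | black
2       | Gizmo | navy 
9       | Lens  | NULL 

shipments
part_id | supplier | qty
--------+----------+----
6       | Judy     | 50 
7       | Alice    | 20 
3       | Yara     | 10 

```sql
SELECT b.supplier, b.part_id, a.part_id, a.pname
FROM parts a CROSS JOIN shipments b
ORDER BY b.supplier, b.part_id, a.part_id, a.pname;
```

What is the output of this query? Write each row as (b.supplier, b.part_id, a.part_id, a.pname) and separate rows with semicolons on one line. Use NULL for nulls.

CROSS JOIN pairs every row of `parts` with every row of `shipments`: 3 × 3 = 9 rows.
After projecting and ordering:
b.supplier | b.part_id | a.part_id | a.pname
Alice | 7 | 2 | Gizmo
Alice | 7 | 2 | Panel
Alice | 7 | 9 | Lens
Judy | 6 | 2 | Gizmo
Judy | 6 | 2 | Panel
Judy | 6 | 9 | Lens
Yara | 3 | 2 | Gizmo
Yara | 3 | 2 | Panel
Yara | 3 | 9 | Lens

(Alice, 7, 2, Gizmo); (Alice, 7, 2, Panel); (Alice, 7, 9, Lens); (Judy, 6, 2, Gizmo); (Judy, 6, 2, Panel); (Judy, 6, 9, Lens); (Yara, 3, 2, Gizmo); (Yara, 3, 2, Panel); (Yara, 3, 9, Lens)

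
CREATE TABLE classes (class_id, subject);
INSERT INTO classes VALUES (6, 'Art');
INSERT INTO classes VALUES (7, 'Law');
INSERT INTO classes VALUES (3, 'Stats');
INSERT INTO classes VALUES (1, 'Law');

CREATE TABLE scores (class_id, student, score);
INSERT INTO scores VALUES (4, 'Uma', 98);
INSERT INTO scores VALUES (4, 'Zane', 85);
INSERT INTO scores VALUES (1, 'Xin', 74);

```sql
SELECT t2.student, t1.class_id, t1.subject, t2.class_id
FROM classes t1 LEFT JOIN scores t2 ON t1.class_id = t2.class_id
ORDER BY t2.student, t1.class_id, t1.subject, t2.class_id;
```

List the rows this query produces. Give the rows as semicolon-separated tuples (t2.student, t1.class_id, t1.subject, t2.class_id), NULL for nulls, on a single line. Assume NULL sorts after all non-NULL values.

LEFT JOIN keeps every row from `classes`; unmatched rows get NULL for `scores`'s columns.
Matching on t1.class_id = t2.class_id.
- t1 (class_id=6) has no partner → padded with NULL.
- t1 (class_id=7) has no partner → padded with NULL.
- t1 (class_id=3) has no partner → padded with NULL.
- t1 (class_id=1) pairs with 1 row(s) of t2.
After projecting and ordering:
t2.student | t1.class_id | t1.subject | t2.class_id
Xin | 1 | Law | 1
NULL | 3 | Stats | NULL
NULL | 6 | Art | NULL
NULL | 7 | Law | NULL

(Xin, 1, Law, 1); (NULL, 3, Stats, NULL); (NULL, 6, Art, NULL); (NULL, 7, Law, NULL)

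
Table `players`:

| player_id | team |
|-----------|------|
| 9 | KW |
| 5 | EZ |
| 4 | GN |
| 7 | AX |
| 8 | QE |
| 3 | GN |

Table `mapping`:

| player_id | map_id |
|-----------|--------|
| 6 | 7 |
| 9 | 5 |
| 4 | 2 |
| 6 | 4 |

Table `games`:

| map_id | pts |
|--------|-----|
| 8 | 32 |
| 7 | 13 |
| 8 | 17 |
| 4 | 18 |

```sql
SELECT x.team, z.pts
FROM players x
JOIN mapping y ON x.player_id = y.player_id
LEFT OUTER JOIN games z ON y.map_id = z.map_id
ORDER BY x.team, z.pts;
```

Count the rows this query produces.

Step 1 — x INNER JOIN y on player_id → 2 row(s).
Then LEFT JOIN `games z` on map_id: each of those 2 rows is kept; rows whose y.map_id has no match in z get NULL for z's columns.
Result: 2 row(s).

2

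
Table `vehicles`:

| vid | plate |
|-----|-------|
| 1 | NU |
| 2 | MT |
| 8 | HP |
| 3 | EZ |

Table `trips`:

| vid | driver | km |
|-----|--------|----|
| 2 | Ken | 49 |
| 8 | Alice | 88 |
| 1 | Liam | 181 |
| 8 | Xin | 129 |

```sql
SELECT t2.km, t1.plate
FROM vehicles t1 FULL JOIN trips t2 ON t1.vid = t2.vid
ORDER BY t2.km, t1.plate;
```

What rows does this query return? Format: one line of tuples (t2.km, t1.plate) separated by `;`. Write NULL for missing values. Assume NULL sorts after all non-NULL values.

(49, MT); (88, HP); (129, HP); (181, NU); (NULL, EZ)

FULL OUTER JOIN keeps every row from both sides; unmatched rows get NULL for the other side's columns.
Matching on t1.vid = t2.vid.
Matched pairs: 4; unmatched t1 rows kept: 1; unmatched t2 rows kept: 0.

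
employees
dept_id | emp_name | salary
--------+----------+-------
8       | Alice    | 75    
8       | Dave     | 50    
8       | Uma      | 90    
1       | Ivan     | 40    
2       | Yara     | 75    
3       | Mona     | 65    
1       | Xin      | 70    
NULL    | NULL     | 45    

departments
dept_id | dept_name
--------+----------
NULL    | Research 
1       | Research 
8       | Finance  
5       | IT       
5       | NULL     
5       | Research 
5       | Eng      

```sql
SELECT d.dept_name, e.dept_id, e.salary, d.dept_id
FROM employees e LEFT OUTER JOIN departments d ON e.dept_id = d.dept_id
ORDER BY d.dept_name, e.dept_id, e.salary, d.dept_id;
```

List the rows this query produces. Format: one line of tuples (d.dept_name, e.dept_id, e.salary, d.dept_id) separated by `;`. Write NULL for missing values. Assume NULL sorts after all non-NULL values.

(Finance, 8, 50, 8); (Finance, 8, 75, 8); (Finance, 8, 90, 8); (Research, 1, 40, 1); (Research, 1, 70, 1); (NULL, 2, 75, NULL); (NULL, 3, 65, NULL); (NULL, NULL, 45, NULL)

LEFT JOIN keeps every row from `employees`; unmatched rows get NULL for `departments`'s columns.
Matching on e.dept_id = d.dept_id. A NULL in a compared column never satisfies the condition.
Matched pairs: 5; unmatched e rows kept: 3.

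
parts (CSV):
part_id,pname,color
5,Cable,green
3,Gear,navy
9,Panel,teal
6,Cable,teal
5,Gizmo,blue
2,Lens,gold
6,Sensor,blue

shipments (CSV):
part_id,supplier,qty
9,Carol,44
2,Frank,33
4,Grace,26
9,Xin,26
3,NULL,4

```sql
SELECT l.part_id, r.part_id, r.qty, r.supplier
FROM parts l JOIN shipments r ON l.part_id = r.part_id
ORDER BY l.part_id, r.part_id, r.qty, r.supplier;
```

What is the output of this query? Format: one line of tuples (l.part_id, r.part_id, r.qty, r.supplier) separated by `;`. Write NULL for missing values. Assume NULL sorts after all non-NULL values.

INNER JOIN keeps only pairs where the ON condition holds.
Matching on l.part_id = r.part_id.
- l (part_id=5) has no partner → excluded.
- l (part_id=3) pairs with 1 row(s) of r.
- l (part_id=9) pairs with 2 row(s) of r.
- l (part_id=6) has no partner → excluded.
- l (part_id=5) has no partner → excluded.
- l (part_id=2) pairs with 1 row(s) of r.
- l (part_id=6) has no partner → excluded.
After projecting and ordering:
l.part_id | r.part_id | r.qty | r.supplier
2 | 2 | 33 | Frank
3 | 3 | 4 | NULL
9 | 9 | 26 | Xin
9 | 9 | 44 | Carol

(2, 2, 33, Frank); (3, 3, 4, NULL); (9, 9, 26, Xin); (9, 9, 44, Carol)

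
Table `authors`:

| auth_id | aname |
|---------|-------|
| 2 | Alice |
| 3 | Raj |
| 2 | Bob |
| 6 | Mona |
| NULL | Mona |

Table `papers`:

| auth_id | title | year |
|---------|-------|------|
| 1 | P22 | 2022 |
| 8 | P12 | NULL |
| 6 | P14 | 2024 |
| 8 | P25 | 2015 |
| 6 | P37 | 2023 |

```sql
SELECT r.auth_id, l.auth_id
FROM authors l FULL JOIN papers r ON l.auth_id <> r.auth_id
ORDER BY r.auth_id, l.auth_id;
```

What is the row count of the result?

FULL OUTER JOIN keeps every row from both sides; unmatched rows get NULL for the other side's columns.
Matching on l.auth_id <> r.auth_id. A NULL in a compared column never satisfies the condition.
- auth_id=2: 5 matching r row(s), so 5 row(s) emitted.
- auth_id=3: 5 matching r row(s), so 5 row(s) emitted.
- auth_id=2: 5 matching r row(s), so 5 row(s) emitted.
- auth_id=6: 3 matching r row(s), so 3 row(s) emitted.
- auth_id=NULL: no r row matches, row kept with r columns NULL.
Total: 18 matched + 1 padded = 19 rows.

19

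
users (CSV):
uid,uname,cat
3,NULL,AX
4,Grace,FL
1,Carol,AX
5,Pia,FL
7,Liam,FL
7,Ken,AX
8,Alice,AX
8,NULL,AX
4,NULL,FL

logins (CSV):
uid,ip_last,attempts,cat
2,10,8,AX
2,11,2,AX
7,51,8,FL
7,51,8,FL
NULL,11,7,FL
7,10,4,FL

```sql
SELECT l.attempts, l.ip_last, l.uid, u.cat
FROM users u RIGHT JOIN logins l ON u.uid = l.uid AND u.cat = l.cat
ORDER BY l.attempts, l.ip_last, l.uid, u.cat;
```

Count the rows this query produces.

6

RIGHT JOIN keeps every row from `logins`; unmatched rows get NULL for `users`'s columns.
Matching on u.uid = l.uid AND u.cat = l.cat. A NULL in a compared column never satisfies the condition.
- u row (uid=3, cat=AX): no match.
- u row (uid=4, cat=FL): no match.
- u row (uid=1, cat=AX): no match.
- u row (uid=5, cat=FL): no match.
- u row (uid=7, cat=FL): matches 3 l row(s) → 3 output row(s).
- u row (uid=7, cat=AX): no match.
- u row (uid=8, cat=AX): no match.
- u row (uid=8, cat=AX): no match.
- u row (uid=4, cat=FL): no match.
- 3 l row(s) had no u match → kept, u columns NULL.
Total: 3 matched + 3 padded = 6 rows.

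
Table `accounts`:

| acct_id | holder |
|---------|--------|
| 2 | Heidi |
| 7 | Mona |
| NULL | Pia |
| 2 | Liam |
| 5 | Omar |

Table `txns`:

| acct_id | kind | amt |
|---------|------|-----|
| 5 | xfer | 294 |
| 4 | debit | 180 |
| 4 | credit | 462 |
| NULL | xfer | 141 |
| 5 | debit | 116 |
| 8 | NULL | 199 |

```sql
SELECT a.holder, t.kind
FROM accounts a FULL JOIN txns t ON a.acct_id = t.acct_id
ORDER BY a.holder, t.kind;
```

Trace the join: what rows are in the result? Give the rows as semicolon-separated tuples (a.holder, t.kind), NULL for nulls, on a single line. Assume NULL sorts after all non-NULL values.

(Heidi, NULL); (Liam, NULL); (Mona, NULL); (Omar, debit); (Omar, xfer); (Pia, NULL); (NULL, credit); (NULL, debit); (NULL, xfer); (NULL, NULL)

FULL OUTER JOIN keeps every row from both sides; unmatched rows get NULL for the other side's columns.
Matching on a.acct_id = t.acct_id. A NULL in a compared column never satisfies the condition.
Matched pairs: 2; unmatched a rows kept: 4; unmatched t rows kept: 4.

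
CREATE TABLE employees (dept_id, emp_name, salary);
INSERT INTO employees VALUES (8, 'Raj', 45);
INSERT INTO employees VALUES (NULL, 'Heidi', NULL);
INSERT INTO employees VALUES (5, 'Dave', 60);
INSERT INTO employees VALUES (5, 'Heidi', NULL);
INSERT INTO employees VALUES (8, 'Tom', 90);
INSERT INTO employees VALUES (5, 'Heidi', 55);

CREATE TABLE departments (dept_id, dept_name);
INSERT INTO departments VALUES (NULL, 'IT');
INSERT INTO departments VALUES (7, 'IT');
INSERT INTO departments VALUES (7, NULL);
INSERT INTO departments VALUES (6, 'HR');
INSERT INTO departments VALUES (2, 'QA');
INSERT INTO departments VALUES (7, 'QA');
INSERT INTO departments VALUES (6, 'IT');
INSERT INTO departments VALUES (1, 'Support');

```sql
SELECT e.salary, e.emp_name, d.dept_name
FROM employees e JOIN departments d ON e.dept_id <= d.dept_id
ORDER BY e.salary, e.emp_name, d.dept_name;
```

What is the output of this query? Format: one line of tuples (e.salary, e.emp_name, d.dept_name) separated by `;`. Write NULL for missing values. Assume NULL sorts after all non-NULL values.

(55, Heidi, HR); (55, Heidi, IT); (55, Heidi, IT); (55, Heidi, QA); (55, Heidi, NULL); (60, Dave, HR); (60, Dave, IT); (60, Dave, IT); (60, Dave, QA); (60, Dave, NULL); (NULL, Heidi, HR); (NULL, Heidi, IT); (NULL, Heidi, IT); (NULL, Heidi, QA); (NULL, Heidi, NULL)

INNER JOIN keeps only pairs where the ON condition holds.
Matching on e.dept_id <= d.dept_id. A NULL in a compared column never satisfies the condition.
Matched pairs: 15.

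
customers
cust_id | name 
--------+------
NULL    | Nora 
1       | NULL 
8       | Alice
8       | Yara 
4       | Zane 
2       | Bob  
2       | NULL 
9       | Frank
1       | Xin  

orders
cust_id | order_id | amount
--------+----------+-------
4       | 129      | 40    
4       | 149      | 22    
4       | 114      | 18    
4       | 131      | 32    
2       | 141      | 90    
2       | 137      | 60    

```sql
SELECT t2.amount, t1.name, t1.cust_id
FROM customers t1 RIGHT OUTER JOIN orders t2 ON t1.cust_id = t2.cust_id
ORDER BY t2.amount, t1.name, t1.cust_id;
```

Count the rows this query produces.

8

RIGHT JOIN keeps every row from `orders`; unmatched rows get NULL for `customers`'s columns.
Matching on t1.cust_id = t2.cust_id. A NULL in a compared column never satisfies the condition.
- t1 row (cust_id=NULL): no match.
- t1 row (cust_id=1): no match.
- t1 row (cust_id=8): no match.
- t1 row (cust_id=8): no match.
- t1 row (cust_id=4): matches 4 t2 row(s) → 4 output row(s).
- t1 row (cust_id=2): matches 2 t2 row(s) → 2 output row(s).
- t1 row (cust_id=2): matches 2 t2 row(s) → 2 output row(s).
- t1 row (cust_id=9): no match.
- t1 row (cust_id=1): no match.
- every t2 row matched at least one t1 row.
Total: 8 rows.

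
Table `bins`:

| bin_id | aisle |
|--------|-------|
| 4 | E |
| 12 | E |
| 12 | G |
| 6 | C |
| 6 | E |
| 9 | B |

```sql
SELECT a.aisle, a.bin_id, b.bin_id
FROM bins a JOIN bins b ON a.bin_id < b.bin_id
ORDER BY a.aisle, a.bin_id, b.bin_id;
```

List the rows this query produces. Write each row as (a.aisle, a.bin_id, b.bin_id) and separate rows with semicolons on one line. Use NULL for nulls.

(B, 9, 12); (B, 9, 12); (C, 6, 9); (C, 6, 12); (C, 6, 12); (E, 4, 6); (E, 4, 6); (E, 4, 9); (E, 4, 12); (E, 4, 12); (E, 6, 9); (E, 6, 12); (E, 6, 12)

INNER JOIN keeps only pairs where the ON condition holds.
Matching on a.bin_id < b.bin_id.
- a row (bin_id=4): matches 5 b row(s) → 5 output row(s).
- a row (bin_id=12): no match → dropped.
- a row (bin_id=12): no match → dropped.
- a row (bin_id=6): matches 3 b row(s) → 3 output row(s).
- a row (bin_id=6): matches 3 b row(s) → 3 output row(s).
- a row (bin_id=9): matches 2 b row(s) → 2 output row(s).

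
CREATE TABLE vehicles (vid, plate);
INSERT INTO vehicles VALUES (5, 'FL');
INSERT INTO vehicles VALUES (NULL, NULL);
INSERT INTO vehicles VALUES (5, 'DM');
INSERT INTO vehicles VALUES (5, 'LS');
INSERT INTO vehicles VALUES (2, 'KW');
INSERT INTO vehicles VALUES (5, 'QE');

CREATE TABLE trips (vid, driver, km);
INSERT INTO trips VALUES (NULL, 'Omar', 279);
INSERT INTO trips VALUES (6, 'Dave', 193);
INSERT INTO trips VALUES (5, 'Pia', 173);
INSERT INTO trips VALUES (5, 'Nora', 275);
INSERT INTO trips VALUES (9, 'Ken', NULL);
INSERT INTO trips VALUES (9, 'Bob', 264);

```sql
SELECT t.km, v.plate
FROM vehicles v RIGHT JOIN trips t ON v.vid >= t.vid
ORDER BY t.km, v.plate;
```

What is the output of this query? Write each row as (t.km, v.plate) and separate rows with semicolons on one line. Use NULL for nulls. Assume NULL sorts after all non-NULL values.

(173, DM); (173, FL); (173, LS); (173, QE); (193, NULL); (264, NULL); (275, DM); (275, FL); (275, LS); (275, QE); (279, NULL); (NULL, NULL)

RIGHT JOIN keeps every row from `trips`; unmatched rows get NULL for `vehicles`'s columns.
Matching on v.vid >= t.vid. A NULL in a compared column never satisfies the condition.
- v (vid=5) pairs with 2 row(s) of t.
- v (vid=NULL) has no partner in t.
- v (vid=5) pairs with 2 row(s) of t.
- v (vid=5) pairs with 2 row(s) of t.
- v (vid=2) has no partner in t.
- v (vid=5) pairs with 2 row(s) of t.
- 4 row(s) from t found no v partner → padded with NULL.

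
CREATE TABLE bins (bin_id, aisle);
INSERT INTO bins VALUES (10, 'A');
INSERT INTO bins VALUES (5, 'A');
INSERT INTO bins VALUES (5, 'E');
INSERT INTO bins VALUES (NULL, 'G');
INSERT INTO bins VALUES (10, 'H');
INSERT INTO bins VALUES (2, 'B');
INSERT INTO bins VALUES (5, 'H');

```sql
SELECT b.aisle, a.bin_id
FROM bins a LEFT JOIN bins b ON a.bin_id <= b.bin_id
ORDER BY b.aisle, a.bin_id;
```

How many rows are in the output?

26

LEFT JOIN keeps every row from `bins a`; unmatched rows get NULL for `bins b`'s columns.
Matching on a.bin_id <= b.bin_id. A NULL in a compared column never satisfies the condition.
Matched pairs: 25; unmatched a rows kept: 1.
Total: 25 matched + 1 padded = 26 rows.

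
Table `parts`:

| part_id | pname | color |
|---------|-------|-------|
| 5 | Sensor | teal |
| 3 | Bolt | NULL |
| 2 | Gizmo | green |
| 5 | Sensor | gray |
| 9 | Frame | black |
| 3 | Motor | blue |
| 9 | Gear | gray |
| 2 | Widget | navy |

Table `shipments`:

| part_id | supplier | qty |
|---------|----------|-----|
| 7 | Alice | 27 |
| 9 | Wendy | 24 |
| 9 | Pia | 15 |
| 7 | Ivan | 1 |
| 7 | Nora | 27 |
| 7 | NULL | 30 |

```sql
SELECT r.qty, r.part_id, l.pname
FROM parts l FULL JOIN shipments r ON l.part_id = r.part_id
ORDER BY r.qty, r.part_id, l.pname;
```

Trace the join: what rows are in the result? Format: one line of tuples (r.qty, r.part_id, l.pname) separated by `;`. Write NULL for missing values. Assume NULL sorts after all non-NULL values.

(1, 7, NULL); (15, 9, Frame); (15, 9, Gear); (24, 9, Frame); (24, 9, Gear); (27, 7, NULL); (27, 7, NULL); (30, 7, NULL); (NULL, NULL, Bolt); (NULL, NULL, Gizmo); (NULL, NULL, Motor); (NULL, NULL, Sensor); (NULL, NULL, Sensor); (NULL, NULL, Widget)

FULL OUTER JOIN keeps every row from both sides; unmatched rows get NULL for the other side's columns.
Matching on l.part_id = r.part_id.
Matched pairs: 4; unmatched l rows kept: 6; unmatched r rows kept: 4.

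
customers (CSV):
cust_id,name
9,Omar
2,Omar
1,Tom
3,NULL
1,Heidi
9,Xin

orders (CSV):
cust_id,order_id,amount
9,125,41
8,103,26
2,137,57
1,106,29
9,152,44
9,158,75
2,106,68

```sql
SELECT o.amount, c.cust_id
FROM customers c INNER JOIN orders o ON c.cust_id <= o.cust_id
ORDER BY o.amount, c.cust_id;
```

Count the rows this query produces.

30

INNER JOIN keeps only pairs where the ON condition holds.
Matching on c.cust_id <= o.cust_id.
Matched pairs: 30.
Total: 30 rows.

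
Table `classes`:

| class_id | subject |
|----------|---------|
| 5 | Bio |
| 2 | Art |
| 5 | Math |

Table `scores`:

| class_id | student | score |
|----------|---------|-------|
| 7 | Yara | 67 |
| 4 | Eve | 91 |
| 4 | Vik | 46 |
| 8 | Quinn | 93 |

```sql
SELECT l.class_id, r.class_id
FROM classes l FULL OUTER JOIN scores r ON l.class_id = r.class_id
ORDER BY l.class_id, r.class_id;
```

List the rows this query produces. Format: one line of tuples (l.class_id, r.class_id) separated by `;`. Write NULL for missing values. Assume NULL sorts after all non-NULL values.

(2, NULL); (5, NULL); (5, NULL); (NULL, 4); (NULL, 4); (NULL, 7); (NULL, 8)

FULL OUTER JOIN keeps every row from both sides; unmatched rows get NULL for the other side's columns.
Matching on l.class_id = r.class_id.
- l row (class_id=5): no match → kept, r columns NULL.
- l row (class_id=2): no match → kept, r columns NULL.
- l row (class_id=5): no match → kept, r columns NULL.
- plus 4 unmatched r row(s), each kept with NULL l columns.
After projecting and ordering:
l.class_id | r.class_id
2 | NULL
5 | NULL
5 | NULL
NULL | 4
NULL | 4
NULL | 7
NULL | 8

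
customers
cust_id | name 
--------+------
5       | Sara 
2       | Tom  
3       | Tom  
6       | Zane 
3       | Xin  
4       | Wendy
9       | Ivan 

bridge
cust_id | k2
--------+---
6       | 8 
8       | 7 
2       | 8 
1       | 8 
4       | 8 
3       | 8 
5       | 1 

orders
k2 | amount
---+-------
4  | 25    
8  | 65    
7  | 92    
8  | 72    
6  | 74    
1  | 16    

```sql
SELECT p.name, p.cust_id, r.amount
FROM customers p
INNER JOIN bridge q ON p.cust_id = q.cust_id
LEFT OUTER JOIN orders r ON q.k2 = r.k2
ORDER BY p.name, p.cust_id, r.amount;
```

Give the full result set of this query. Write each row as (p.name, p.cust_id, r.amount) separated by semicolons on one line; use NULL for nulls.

Evaluate left to right. First `customers p INNER JOIN bridge q` on cust_id: 6 row(s).
Then LEFT JOIN `orders r` on k2: each of those 6 rows is kept; rows whose q.k2 has no match in r get NULL for r's columns.

(Sara, 5, 16); (Tom, 2, 65); (Tom, 2, 72); (Tom, 3, 65); (Tom, 3, 72); (Wendy, 4, 65); (Wendy, 4, 72); (Xin, 3, 65); (Xin, 3, 72); (Zane, 6, 65); (Zane, 6, 72)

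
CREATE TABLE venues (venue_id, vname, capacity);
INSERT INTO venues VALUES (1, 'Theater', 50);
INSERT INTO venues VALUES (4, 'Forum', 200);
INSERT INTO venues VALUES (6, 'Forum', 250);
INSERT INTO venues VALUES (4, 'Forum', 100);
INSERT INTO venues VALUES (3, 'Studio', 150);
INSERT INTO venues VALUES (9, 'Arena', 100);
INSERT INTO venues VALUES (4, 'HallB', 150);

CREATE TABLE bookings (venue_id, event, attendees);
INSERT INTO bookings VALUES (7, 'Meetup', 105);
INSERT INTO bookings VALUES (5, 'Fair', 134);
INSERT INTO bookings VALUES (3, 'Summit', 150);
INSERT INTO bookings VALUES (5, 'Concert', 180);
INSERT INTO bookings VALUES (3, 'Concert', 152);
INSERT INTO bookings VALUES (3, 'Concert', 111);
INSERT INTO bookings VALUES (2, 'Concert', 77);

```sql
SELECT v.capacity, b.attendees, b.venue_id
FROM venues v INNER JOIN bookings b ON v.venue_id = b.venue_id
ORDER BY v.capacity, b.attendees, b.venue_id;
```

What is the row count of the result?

3

INNER JOIN keeps only pairs where the ON condition holds.
Matching on v.venue_id = b.venue_id.
- v row (venue_id=1): no match → dropped.
- v row (venue_id=4): no match → dropped.
- v row (venue_id=6): no match → dropped.
- v row (venue_id=4): no match → dropped.
- v row (venue_id=3): matches 3 b row(s) → 3 output row(s).
- v row (venue_id=9): no match → dropped.
- v row (venue_id=4): no match → dropped.
Total: 3 rows.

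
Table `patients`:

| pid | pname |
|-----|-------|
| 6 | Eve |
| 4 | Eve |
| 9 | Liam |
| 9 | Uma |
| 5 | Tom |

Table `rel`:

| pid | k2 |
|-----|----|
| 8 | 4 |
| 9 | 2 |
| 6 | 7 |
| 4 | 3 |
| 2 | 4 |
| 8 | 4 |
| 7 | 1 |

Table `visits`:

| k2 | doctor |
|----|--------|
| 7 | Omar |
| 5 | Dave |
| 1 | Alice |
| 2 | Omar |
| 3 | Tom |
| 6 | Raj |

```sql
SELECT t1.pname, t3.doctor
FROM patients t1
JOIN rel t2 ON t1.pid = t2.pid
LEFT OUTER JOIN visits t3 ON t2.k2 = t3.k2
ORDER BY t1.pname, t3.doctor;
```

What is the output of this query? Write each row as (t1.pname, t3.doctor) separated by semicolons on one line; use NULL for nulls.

Step 1 — t1 INNER JOIN t2 on pid → 4 row(s).
Then LEFT JOIN `visits t3` on k2: each of those 4 rows is kept; rows whose t2.k2 has no match in t3 get NULL for t3's columns.

(Eve, Omar); (Eve, Tom); (Liam, Omar); (Uma, Omar)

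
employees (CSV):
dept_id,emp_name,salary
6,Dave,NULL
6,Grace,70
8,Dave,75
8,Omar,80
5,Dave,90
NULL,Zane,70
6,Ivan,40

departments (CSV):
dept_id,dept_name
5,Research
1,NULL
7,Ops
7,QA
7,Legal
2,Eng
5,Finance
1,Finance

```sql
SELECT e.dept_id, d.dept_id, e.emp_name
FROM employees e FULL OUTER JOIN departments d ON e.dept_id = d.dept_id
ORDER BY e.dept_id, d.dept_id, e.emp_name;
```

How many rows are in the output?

FULL OUTER JOIN keeps every row from both sides; unmatched rows get NULL for the other side's columns.
Matching on e.dept_id = d.dept_id. A NULL in a compared column never satisfies the condition.
- e (dept_id=6) has no partner → padded with NULL.
- e (dept_id=6) has no partner → padded with NULL.
- e (dept_id=8) has no partner → padded with NULL.
- e (dept_id=8) has no partner → padded with NULL.
- e (dept_id=5) pairs with 2 row(s) of d.
- e (dept_id=NULL) has no partner → padded with NULL.
- e (dept_id=6) has no partner → padded with NULL.
- plus 6 unmatched d row(s), each kept with NULL e columns.
Total: 2 matched + 12 padded = 14 rows.

14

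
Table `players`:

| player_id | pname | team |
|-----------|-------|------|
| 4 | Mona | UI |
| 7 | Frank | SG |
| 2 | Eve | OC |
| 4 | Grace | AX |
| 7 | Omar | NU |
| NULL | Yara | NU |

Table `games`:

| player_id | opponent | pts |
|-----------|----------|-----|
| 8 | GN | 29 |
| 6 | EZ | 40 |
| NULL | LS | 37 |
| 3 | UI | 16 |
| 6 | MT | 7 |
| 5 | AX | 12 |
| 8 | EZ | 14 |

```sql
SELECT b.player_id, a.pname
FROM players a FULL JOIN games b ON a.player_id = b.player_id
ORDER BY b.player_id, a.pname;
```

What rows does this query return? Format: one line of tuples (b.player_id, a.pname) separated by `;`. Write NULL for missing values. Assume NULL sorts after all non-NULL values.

FULL OUTER JOIN keeps every row from both sides; unmatched rows get NULL for the other side's columns.
Matching on a.player_id = b.player_id. A NULL in a compared column never satisfies the condition.
- player_id=4: no b row matches, row kept with b columns NULL.
- player_id=7: no b row matches, row kept with b columns NULL.
- player_id=2: no b row matches, row kept with b columns NULL.
- player_id=4: no b row matches, row kept with b columns NULL.
- player_id=7: no b row matches, row kept with b columns NULL.
- player_id=NULL: no b row matches, row kept with b columns NULL.
- plus 7 unmatched b row(s), each kept with NULL a columns.

(3, NULL); (5, NULL); (6, NULL); (6, NULL); (8, NULL); (8, NULL); (NULL, Eve); (NULL, Frank); (NULL, Grace); (NULL, Mona); (NULL, Omar); (NULL, Yara); (NULL, NULL)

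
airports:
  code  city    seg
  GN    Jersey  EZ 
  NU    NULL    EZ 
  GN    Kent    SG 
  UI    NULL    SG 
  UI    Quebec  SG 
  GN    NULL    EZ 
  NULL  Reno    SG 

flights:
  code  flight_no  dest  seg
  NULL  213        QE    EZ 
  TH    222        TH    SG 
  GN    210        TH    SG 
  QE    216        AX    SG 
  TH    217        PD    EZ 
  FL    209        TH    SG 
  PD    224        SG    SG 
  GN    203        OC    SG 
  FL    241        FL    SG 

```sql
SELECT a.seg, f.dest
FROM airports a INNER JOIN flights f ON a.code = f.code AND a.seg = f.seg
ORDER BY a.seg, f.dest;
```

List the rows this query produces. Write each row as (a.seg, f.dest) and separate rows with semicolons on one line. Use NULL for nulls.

(SG, OC); (SG, TH)

INNER JOIN keeps only pairs where the ON condition holds.
Matching on a.code = f.code AND a.seg = f.seg. A NULL in a compared column never satisfies the condition.
Matched pairs: 2.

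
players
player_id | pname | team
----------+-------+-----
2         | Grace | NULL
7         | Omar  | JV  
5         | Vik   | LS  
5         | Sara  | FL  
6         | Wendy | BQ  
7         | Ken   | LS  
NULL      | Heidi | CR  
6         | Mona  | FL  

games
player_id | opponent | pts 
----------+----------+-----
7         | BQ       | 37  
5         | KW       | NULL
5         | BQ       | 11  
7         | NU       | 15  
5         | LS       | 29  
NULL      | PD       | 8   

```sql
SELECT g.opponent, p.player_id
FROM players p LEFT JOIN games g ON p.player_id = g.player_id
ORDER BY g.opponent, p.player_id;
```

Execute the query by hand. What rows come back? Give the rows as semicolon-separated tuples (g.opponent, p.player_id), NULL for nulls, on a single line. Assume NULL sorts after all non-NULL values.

LEFT JOIN keeps every row from `players`; unmatched rows get NULL for `games`'s columns.
Matching on p.player_id = g.player_id. A NULL in a compared column never satisfies the condition.
- p row (player_id=2): no match → kept, g columns NULL.
- p row (player_id=7): matches 2 g row(s) → 2 output row(s).
- p row (player_id=5): matches 3 g row(s) → 3 output row(s).
- p row (player_id=5): matches 3 g row(s) → 3 output row(s).
- p row (player_id=6): no match → kept, g columns NULL.
- p row (player_id=7): matches 2 g row(s) → 2 output row(s).
- p row (player_id=NULL): no match → kept, g columns NULL.
- p row (player_id=6): no match → kept, g columns NULL.

(BQ, 5); (BQ, 5); (BQ, 7); (BQ, 7); (KW, 5); (KW, 5); (LS, 5); (LS, 5); (NU, 7); (NU, 7); (NULL, 2); (NULL, 6); (NULL, 6); (NULL, NULL)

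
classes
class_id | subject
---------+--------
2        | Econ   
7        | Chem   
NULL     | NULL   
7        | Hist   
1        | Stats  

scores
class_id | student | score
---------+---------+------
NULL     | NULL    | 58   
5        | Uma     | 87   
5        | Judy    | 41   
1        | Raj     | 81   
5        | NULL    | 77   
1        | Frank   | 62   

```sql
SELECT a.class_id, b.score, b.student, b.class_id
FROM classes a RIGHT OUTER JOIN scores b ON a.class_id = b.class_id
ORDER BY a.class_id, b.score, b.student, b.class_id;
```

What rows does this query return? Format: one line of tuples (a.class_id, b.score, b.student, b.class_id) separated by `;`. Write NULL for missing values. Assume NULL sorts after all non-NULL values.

RIGHT JOIN keeps every row from `scores`; unmatched rows get NULL for `classes`'s columns.
Matching on a.class_id = b.class_id. A NULL in a compared column never satisfies the condition.
- a[0] class_id=2 → no match.
- a[1] class_id=7 → no match.
- a[2] class_id=NULL → no match.
- a[3] class_id=7 → no match.
- a[4] class_id=1 → 2 match(es) in b → 2 row(s).
- 4 row(s) from b found no a partner → padded with NULL.
After projecting and ordering:
a.class_id | b.score | b.student | b.class_id
1 | 62 | Frank | 1
1 | 81 | Raj | 1
NULL | 41 | Judy | 5
NULL | 58 | NULL | NULL
NULL | 77 | NULL | 5
NULL | 87 | Uma | 5

(1, 62, Frank, 1); (1, 81, Raj, 1); (NULL, 41, Judy, 5); (NULL, 58, NULL, NULL); (NULL, 77, NULL, 5); (NULL, 87, Uma, 5)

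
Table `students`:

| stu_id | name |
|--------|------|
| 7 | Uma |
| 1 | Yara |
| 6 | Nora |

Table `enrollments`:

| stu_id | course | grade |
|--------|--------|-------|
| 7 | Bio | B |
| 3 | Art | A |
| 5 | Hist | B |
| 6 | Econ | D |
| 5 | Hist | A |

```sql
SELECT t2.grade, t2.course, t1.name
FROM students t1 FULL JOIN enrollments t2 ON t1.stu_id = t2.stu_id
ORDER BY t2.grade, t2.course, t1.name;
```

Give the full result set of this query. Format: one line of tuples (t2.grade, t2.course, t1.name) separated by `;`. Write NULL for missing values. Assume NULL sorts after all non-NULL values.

(A, Art, NULL); (A, Hist, NULL); (B, Bio, Uma); (B, Hist, NULL); (D, Econ, Nora); (NULL, NULL, Yara)

FULL OUTER JOIN keeps every row from both sides; unmatched rows get NULL for the other side's columns.
Matching on t1.stu_id = t2.stu_id.
- t1 row (stu_id=7): matches 1 t2 row(s) → 1 output row(s).
- t1 row (stu_id=1): no match → kept, t2 columns NULL.
- t1 row (stu_id=6): matches 1 t2 row(s) → 1 output row(s).
- 3 t2 row(s) had no t1 match → kept, t1 columns NULL.
After projecting and ordering:
t2.grade | t2.course | t1.name
A | Art | NULL
A | Hist | NULL
B | Bio | Uma
B | Hist | NULL
D | Econ | Nora
NULL | NULL | Yara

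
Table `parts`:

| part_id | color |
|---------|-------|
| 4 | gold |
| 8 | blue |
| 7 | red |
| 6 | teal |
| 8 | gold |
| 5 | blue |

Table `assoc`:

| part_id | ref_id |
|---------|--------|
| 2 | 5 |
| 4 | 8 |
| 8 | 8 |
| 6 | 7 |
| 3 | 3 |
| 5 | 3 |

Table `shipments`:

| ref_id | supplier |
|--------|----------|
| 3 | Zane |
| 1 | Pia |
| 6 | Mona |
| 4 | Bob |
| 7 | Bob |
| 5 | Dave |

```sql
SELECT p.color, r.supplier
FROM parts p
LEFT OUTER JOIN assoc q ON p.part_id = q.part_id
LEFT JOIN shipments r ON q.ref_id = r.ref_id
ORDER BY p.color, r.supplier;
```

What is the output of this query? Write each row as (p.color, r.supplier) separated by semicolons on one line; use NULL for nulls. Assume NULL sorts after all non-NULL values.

Step 1 — p LEFT JOIN q on part_id → 6 row(s).
Then LEFT JOIN `shipments r` on ref_id: each of those 6 rows is kept; rows whose q.ref_id has no match in r get NULL for r's columns.

(blue, Zane); (blue, NULL); (gold, NULL); (gold, NULL); (red, NULL); (teal, Bob)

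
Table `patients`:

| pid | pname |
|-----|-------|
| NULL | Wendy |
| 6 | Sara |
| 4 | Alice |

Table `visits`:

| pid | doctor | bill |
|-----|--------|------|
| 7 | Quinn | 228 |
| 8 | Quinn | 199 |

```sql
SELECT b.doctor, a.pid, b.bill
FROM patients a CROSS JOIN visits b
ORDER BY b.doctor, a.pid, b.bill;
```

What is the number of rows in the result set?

CROSS JOIN pairs every row of `patients` with every row of `visits`: 3 × 2 = 6 rows.

6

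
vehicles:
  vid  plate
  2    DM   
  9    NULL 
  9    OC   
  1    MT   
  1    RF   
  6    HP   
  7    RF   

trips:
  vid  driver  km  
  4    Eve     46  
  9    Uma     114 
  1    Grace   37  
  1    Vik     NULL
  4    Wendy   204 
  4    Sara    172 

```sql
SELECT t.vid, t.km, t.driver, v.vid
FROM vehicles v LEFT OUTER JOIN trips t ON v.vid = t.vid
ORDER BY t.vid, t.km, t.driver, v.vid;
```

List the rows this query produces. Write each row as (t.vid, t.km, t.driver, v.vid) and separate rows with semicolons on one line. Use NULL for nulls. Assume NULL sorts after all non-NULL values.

(1, 37, Grace, 1); (1, 37, Grace, 1); (1, NULL, Vik, 1); (1, NULL, Vik, 1); (9, 114, Uma, 9); (9, 114, Uma, 9); (NULL, NULL, NULL, 2); (NULL, NULL, NULL, 6); (NULL, NULL, NULL, 7)

LEFT JOIN keeps every row from `vehicles`; unmatched rows get NULL for `trips`'s columns.
Matching on v.vid = t.vid.
Matched pairs: 6; unmatched v rows kept: 3.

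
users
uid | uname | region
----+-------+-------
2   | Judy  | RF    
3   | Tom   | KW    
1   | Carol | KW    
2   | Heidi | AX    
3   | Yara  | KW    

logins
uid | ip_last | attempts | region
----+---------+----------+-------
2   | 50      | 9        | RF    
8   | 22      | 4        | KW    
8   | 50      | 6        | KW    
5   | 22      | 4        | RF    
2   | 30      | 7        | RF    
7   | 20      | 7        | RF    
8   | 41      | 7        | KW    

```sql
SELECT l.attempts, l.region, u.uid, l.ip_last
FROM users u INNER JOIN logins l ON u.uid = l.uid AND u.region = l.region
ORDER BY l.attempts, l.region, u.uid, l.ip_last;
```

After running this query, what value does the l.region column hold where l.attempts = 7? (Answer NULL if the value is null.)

RF

INNER JOIN keeps only pairs where the ON condition holds.
Matching on u.uid = l.uid AND u.region = l.region.
- uid=2, region=RF: 2 matching l row(s), so 2 row(s) emitted.
- uid=3, region=KW: no matching l row, dropped.
- uid=1, region=KW: no matching l row, dropped.
- uid=2, region=AX: no matching l row, dropped.
- uid=3, region=KW: no matching l row, dropped.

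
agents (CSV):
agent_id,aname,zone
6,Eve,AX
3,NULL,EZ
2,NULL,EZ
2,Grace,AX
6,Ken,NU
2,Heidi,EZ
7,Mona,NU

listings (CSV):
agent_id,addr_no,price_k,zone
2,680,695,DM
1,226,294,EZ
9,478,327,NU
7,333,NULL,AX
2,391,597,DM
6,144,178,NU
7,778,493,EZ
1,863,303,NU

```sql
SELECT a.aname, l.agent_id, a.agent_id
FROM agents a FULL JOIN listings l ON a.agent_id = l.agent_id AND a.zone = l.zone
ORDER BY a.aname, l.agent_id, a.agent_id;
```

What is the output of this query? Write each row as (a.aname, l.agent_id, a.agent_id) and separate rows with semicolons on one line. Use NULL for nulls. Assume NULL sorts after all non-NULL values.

(Eve, NULL, 6); (Grace, NULL, 2); (Heidi, NULL, 2); (Ken, 6, 6); (Mona, NULL, 7); (NULL, 1, NULL); (NULL, 1, NULL); (NULL, 2, NULL); (NULL, 2, NULL); (NULL, 7, NULL); (NULL, 7, NULL); (NULL, 9, NULL); (NULL, NULL, 2); (NULL, NULL, 3)

FULL OUTER JOIN keeps every row from both sides; unmatched rows get NULL for the other side's columns.
Matching on a.agent_id = l.agent_id AND a.zone = l.zone.
- a[0] agent_id=6, zone=AX → no match; kept with NULLs on the l side.
- a[1] agent_id=3, zone=EZ → no match; kept with NULLs on the l side.
- a[2] agent_id=2, zone=EZ → no match; kept with NULLs on the l side.
- a[3] agent_id=2, zone=AX → no match; kept with NULLs on the l side.
- a[4] agent_id=6, zone=NU → 1 match(es) in l → 1 row(s).
- a[5] agent_id=2, zone=EZ → no match; kept with NULLs on the l side.
- a[6] agent_id=7, zone=NU → no match; kept with NULLs on the l side.
- 7 l row(s) had no a match → kept, a columns NULL.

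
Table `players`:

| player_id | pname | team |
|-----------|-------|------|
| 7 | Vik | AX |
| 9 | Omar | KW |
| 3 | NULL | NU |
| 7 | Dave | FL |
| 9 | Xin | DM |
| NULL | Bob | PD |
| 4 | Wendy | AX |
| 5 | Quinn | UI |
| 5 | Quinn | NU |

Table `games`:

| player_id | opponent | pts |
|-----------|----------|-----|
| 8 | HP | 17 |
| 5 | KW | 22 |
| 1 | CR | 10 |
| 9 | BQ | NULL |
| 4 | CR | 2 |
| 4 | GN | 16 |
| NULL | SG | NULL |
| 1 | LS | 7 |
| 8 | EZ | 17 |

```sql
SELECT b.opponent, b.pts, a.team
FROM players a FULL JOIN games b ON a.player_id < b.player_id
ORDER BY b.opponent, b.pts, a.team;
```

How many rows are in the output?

28

FULL OUTER JOIN keeps every row from both sides; unmatched rows get NULL for the other side's columns.
Matching on a.player_id < b.player_id. A NULL in a compared column never satisfies the condition.
- a (player_id=7) pairs with 3 row(s) of b.
- a (player_id=9) has no partner → padded with NULL.
- a (player_id=3) pairs with 6 row(s) of b.
- a (player_id=7) pairs with 3 row(s) of b.
- a (player_id=9) has no partner → padded with NULL.
- a (player_id=NULL) has no partner → padded with NULL.
- a (player_id=4) pairs with 4 row(s) of b.
- a (player_id=5) pairs with 3 row(s) of b.
- a (player_id=5) pairs with 3 row(s) of b.
- plus 3 unmatched b row(s), each kept with NULL a columns.
Total: 22 matched + 6 padded = 28 rows.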